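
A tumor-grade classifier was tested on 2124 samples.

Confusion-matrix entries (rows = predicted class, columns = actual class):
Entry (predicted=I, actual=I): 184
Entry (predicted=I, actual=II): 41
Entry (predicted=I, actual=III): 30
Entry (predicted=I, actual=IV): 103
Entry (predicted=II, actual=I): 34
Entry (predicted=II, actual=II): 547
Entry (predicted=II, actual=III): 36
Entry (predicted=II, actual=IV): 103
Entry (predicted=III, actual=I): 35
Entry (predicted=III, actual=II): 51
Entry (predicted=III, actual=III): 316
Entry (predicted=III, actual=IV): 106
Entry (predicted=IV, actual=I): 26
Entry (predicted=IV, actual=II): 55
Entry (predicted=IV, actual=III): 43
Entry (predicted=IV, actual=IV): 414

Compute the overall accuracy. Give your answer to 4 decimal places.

0.6879

Accuracy = trace / total = (184+547+316+414=1461) / 2124 = 1461/2124 = 0.6879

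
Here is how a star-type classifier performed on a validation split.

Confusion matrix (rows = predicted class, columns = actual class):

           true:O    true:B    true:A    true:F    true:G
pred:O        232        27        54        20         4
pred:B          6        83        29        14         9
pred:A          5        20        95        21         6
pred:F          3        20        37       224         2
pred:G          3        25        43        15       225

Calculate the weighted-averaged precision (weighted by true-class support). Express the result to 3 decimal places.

0.695

Per-class precision (TP/(TP+FP)):
  O: TP=232, FP=27+54+20+4=105 → 232/337 = 0.6884
  B: TP=83, FP=6+29+14+9=58 → 83/141 = 0.5887
  A: TP=95, FP=5+20+21+6=52 → 95/147 = 0.6463
  F: TP=224, FP=3+20+37+2=62 → 224/286 = 0.7832
  G: TP=225, FP=3+25+43+15=86 → 225/311 = 0.7235
Weighted-precision = Σ (supportᵢ/N)·precisionᵢ with N=1222: (249/1222)·0.6884 + (175/1222)·0.5887 + (258/1222)·0.6463 + (294/1222)·0.7832 + (246/1222)·0.7235 = 0.695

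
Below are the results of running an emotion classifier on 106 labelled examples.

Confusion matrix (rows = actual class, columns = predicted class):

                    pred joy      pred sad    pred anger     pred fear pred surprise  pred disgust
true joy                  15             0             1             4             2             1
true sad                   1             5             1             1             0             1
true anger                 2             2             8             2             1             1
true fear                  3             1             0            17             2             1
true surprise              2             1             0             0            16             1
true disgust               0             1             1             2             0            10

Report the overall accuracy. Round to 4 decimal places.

0.6698

Accuracy = trace / total = (15+5+8+17+16+10=71) / 106 = 71/106 = 0.6698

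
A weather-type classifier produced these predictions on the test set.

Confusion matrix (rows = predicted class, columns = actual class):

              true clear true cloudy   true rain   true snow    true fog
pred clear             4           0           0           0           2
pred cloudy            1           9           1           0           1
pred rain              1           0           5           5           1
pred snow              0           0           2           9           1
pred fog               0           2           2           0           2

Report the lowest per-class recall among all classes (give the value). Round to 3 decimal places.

0.286

Per-class recall (TP/(TP+FN)):
  clear: TP=4, FN=1+1+0+0=2 → 4/6 = 0.6667
  cloudy: TP=9, FN=0+0+0+2=2 → 9/11 = 0.8182
  rain: TP=5, FN=0+1+2+2=5 → 5/10 = 0.5000
  snow: TP=9, FN=0+0+5+0=5 → 9/14 = 0.6429
  fog: TP=2, FN=2+1+1+1=5 → 2/7 = 0.2857
Lowest is class 'fog' with recall = 0.286.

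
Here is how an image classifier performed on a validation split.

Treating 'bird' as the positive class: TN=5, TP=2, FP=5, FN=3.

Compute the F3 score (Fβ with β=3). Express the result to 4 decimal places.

Fβ = (1+β²)·TP / ((1+β²)·TP + β²·FN + FP), with β²=9
= 10·2 / (10·2 + 9·3 + 5) = 0.3846

0.3846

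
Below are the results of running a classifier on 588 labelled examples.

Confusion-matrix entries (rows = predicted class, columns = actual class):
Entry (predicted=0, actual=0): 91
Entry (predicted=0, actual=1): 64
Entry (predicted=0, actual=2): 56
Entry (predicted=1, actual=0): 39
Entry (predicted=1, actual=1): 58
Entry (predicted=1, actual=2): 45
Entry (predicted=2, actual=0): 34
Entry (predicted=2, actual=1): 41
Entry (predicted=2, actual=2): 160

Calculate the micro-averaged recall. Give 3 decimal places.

0.526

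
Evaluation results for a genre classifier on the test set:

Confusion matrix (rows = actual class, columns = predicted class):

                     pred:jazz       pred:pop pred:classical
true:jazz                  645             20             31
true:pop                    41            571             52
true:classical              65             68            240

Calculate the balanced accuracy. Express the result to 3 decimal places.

Balanced accuracy = mean of per-class recall.
  jazz: recall = 645/696 = 0.9267
  pop: recall = 571/664 = 0.8599
  classical: recall = 240/373 = 0.6434
Mean = (0.9267 + 0.8599 + 0.6434) / 3 = 0.810

0.810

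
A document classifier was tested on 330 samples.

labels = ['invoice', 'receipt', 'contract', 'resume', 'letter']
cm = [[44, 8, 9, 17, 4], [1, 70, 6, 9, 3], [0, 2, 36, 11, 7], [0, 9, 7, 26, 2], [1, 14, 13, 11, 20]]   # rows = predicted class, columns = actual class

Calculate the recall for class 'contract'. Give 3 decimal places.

0.507

Treat 'contract' as positive and all other classes as negative.
recall = TP/(TP+FN).
contract: TP=36, FN=9+6+7+13=35 → 36/71 = 0.5070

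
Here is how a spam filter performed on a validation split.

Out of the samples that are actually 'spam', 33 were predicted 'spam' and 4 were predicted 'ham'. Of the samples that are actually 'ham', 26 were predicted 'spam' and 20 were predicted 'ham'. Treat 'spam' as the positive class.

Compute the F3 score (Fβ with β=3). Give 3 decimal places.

0.842

Fβ = (1+β²)·TP / ((1+β²)·TP + β²·FN + FP), with β²=9
= 10·33 / (10·33 + 9·4 + 26) = 0.842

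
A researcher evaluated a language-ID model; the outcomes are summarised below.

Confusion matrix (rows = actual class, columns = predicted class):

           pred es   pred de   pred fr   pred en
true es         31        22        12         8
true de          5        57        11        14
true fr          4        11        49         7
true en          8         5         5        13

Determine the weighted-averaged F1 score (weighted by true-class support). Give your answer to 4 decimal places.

0.5723

Per-class F1 score (2·TP/(2·TP+FP+FN)):
  es: TP=31, FP=5+4+8=17, FN=22+12+8=42 → 62/121 = 0.51240
  de: TP=57, FP=22+11+5=38, FN=5+11+14=30 → 114/182 = 0.62637
  fr: TP=49, FP=12+11+5=28, FN=4+11+7=22 → 98/148 = 0.66216
  en: TP=13, FP=8+14+7=29, FN=8+5+5=18 → 26/73 = 0.35616
Weighted-F1 score = Σ (supportᵢ/N)·F1 scoreᵢ with N=262: (73/262)·0.51240 + (87/262)·0.62637 + (71/262)·0.66216 + (31/262)·0.35616 = 0.5723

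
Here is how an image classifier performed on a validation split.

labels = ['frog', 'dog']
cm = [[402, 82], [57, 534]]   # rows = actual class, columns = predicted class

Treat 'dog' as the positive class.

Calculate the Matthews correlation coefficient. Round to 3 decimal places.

0.738

MCC = (TP·TN − FP·FN) / √((TP+FP)(TP+FN)(TN+FP)(TN+FN))
Numerator = 534·402 − 82·57 = 209994
Denominator = √(616·591·484·459) = √80877224736 = 284389.2135
MCC = 209994 / 284389.2135 = 0.738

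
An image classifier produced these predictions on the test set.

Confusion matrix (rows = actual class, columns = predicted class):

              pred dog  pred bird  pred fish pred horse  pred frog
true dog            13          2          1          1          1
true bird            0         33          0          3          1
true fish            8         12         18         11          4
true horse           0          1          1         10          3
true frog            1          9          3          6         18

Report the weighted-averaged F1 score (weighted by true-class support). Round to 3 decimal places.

0.563

Per-class F1 score (2·TP/(2·TP+FP+FN)):
  dog: TP=13, FP=0+8+0+1=9, FN=2+1+1+1=5 → 26/40 = 0.6500
  bird: TP=33, FP=2+12+1+9=24, FN=0+0+3+1=4 → 66/94 = 0.7021
  fish: TP=18, FP=1+0+1+3=5, FN=8+12+11+4=35 → 36/76 = 0.4737
  horse: TP=10, FP=1+3+11+6=21, FN=0+1+1+3=5 → 20/46 = 0.4348
  frog: TP=18, FP=1+1+4+3=9, FN=1+9+3+6=19 → 36/64 = 0.5625
Weighted-F1 score = Σ (supportᵢ/N)·F1 scoreᵢ with N=160: (18/160)·0.6500 + (37/160)·0.7021 + (53/160)·0.4737 + (15/160)·0.4348 + (37/160)·0.5625 = 0.563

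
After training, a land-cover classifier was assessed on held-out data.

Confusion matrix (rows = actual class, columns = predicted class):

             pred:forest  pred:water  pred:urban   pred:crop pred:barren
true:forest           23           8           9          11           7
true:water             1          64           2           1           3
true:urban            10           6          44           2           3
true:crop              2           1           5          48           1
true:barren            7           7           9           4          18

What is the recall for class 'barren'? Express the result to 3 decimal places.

0.400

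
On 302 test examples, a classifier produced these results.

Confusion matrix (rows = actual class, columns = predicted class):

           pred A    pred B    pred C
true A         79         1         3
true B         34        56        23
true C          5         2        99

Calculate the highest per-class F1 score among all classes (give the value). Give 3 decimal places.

0.857

Per-class F1 score (2·TP/(2·TP+FP+FN)):
  A: TP=79, FP=34+5=39, FN=1+3=4 → 158/201 = 0.7861
  B: TP=56, FP=1+2=3, FN=34+23=57 → 112/172 = 0.6512
  C: TP=99, FP=3+23=26, FN=5+2=7 → 198/231 = 0.8571
Highest is class 'C' with F1 score = 0.857.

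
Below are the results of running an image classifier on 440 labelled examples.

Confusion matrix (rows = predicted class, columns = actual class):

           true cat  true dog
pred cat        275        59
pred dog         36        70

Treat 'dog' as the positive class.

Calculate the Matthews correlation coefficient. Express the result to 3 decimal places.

0.454

MCC = (TP·TN − FP·FN) / √((TP+FP)(TP+FN)(TN+FP)(TN+FN))
Numerator = 70·275 − 36·59 = 17126
Denominator = √(106·129·311·334) = √1420373076 = 37687.8372
MCC = 17126 / 37687.8372 = 0.454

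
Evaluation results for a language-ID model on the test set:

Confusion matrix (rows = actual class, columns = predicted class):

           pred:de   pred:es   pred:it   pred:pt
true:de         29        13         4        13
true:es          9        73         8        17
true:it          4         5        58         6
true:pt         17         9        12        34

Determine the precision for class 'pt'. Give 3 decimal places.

0.486

Treat 'pt' as positive and all other classes as negative.
precision = TP/(TP+FP).
pt: TP=34, FP=13+17+6=36 → 34/70 = 0.4857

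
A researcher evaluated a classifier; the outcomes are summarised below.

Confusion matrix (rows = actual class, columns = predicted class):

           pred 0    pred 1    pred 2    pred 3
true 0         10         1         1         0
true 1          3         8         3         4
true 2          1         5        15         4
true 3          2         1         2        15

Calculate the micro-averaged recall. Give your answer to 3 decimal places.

0.640

Micro-averaging pools counts across classes: ΣTP=48, ΣFP=27, ΣFN=27.
Micro-recall = TP/(TP+FN) on pooled counts = 0.640 (equals overall accuracy in single-label multiclass).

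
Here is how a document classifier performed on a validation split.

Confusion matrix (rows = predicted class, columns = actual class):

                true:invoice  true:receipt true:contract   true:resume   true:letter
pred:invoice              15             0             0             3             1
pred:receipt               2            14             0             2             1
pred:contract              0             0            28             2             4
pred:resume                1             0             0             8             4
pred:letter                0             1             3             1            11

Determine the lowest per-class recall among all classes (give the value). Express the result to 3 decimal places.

0.500

Per-class recall (TP/(TP+FN)):
  invoice: TP=15, FN=2+0+1+0=3 → 15/18 = 0.8333
  receipt: TP=14, FN=0+0+0+1=1 → 14/15 = 0.9333
  contract: TP=28, FN=0+0+0+3=3 → 28/31 = 0.9032
  resume: TP=8, FN=3+2+2+1=8 → 8/16 = 0.5000
  letter: TP=11, FN=1+1+4+4=10 → 11/21 = 0.5238
Lowest is class 'resume' with recall = 0.500.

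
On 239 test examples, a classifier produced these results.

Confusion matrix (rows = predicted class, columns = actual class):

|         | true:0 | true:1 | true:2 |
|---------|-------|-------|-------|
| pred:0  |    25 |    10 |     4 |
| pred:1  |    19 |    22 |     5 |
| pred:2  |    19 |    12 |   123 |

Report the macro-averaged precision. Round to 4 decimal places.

0.6393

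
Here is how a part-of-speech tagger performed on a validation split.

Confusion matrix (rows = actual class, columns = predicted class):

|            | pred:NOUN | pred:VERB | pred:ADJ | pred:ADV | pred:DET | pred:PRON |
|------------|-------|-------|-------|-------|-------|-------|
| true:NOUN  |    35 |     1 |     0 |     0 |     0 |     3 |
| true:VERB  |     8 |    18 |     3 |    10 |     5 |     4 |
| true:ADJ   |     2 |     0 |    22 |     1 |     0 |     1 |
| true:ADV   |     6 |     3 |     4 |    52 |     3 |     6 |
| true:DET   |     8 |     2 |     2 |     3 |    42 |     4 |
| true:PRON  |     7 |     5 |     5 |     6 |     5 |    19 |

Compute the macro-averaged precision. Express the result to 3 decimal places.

Per-class precision (TP/(TP+FP)):
  NOUN: TP=35, FP=8+2+6+8+7=31 → 35/66 = 0.5303
  VERB: TP=18, FP=1+0+3+2+5=11 → 18/29 = 0.6207
  ADJ: TP=22, FP=0+3+4+2+5=14 → 22/36 = 0.6111
  ADV: TP=52, FP=0+10+1+3+6=20 → 52/72 = 0.7222
  DET: TP=42, FP=0+5+0+3+5=13 → 42/55 = 0.7636
  PRON: TP=19, FP=3+4+1+6+4=18 → 19/37 = 0.5135
Macro-precision = mean = (0.5303 + 0.6207 + 0.6111 + 0.7222 + 0.7636 + 0.5135) / 6 = 0.627

0.627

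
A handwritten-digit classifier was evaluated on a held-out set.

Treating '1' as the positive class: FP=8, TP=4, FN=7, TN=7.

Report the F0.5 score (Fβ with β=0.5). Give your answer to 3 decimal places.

0.339

Fβ = (1+β²)·TP / ((1+β²)·TP + β²·FN + FP), with β²=1/4
= 1.25·4 / (1.25·4 + 0.25·7 + 8) = 0.339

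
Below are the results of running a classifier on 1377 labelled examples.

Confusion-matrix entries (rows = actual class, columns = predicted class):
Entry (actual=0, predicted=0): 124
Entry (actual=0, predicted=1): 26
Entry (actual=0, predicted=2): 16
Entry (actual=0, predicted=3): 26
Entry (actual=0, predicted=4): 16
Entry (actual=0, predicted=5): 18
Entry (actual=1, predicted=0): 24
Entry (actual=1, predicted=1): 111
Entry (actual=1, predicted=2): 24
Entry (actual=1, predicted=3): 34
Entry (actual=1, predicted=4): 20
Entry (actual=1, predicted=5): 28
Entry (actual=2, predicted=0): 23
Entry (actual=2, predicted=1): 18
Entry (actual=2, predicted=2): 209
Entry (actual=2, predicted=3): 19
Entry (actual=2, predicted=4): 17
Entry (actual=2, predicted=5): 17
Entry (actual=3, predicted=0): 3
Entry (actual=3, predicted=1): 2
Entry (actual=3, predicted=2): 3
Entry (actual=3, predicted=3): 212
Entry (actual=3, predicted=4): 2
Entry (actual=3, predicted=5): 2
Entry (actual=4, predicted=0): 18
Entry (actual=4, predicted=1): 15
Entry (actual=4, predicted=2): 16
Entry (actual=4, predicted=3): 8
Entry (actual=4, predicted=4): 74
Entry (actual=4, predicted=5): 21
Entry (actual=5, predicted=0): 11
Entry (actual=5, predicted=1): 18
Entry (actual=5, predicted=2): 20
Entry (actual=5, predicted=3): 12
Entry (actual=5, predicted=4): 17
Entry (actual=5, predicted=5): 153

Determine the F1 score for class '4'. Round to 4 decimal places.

0.4966

Take TP from the diagonal, FP from the rest of the '4' prediction marginal, FN from the rest of the '4' actual marginal.
F1 score = 2·TP/(2·TP+FP+FN).
4: TP=74, FP=16+20+17+2+17=72, FN=18+15+16+8+21=78 → 148/298 = 0.49664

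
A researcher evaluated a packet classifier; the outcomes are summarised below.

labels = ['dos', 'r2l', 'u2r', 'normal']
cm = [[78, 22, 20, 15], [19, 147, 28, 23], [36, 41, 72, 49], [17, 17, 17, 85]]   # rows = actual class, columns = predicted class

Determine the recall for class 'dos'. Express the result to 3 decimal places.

0.578

Treat 'dos' as positive and all other classes as negative.
recall = TP/(TP+FN).
dos: TP=78, FN=22+20+15=57 → 78/135 = 0.5778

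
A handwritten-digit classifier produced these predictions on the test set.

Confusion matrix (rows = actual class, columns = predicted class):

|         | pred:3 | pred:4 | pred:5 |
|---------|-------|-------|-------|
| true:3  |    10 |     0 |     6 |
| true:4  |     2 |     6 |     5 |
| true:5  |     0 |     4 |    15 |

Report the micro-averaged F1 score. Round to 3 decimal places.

0.646

Micro-averaging pools counts across classes: ΣTP=31, ΣFP=17, ΣFN=17.
Micro-F1 score = 2·TP/(2·TP+FP+FN) on pooled counts = 0.646 (equals overall accuracy in single-label multiclass).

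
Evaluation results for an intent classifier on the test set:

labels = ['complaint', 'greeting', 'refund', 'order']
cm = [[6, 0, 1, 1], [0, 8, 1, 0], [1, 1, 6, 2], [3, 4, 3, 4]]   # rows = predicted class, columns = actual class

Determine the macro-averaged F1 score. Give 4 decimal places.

Per-class F1 score (2·TP/(2·TP+FP+FN)):
  complaint: TP=6, FP=0+1+1=2, FN=0+1+3=4 → 12/18 = 0.66667
  greeting: TP=8, FP=0+1+0=1, FN=0+1+4=5 → 16/22 = 0.72727
  refund: TP=6, FP=1+1+2=4, FN=1+1+3=5 → 12/21 = 0.57143
  order: TP=4, FP=3+4+3=10, FN=1+0+2=3 → 8/21 = 0.38095
Macro-F1 score = mean = (0.66667 + 0.72727 + 0.57143 + 0.38095) / 4 = 0.5866

0.5866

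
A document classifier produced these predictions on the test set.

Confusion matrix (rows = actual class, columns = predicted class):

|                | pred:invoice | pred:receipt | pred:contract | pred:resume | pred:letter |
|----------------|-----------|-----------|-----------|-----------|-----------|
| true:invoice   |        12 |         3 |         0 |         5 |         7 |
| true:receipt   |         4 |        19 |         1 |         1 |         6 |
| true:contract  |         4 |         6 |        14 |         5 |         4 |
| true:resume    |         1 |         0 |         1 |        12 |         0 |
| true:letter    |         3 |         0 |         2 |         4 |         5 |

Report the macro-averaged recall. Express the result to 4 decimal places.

Per-class recall (TP/(TP+FN)):
  invoice: TP=12, FN=3+0+5+7=15 → 12/27 = 0.44444
  receipt: TP=19, FN=4+1+1+6=12 → 19/31 = 0.61290
  contract: TP=14, FN=4+6+5+4=19 → 14/33 = 0.42424
  resume: TP=12, FN=1+0+1+0=2 → 12/14 = 0.85714
  letter: TP=5, FN=3+0+2+4=9 → 5/14 = 0.35714
Macro-recall = mean = (0.44444 + 0.61290 + 0.42424 + 0.85714 + 0.35714) / 5 = 0.5392

0.5392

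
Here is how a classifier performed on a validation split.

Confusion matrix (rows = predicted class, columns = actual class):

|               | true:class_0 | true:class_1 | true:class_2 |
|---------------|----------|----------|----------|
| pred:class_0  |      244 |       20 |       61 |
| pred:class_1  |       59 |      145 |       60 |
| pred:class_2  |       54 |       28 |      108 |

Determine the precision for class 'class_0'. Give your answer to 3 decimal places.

0.751

Treat 'class_0' as positive and all other classes as negative.
precision = TP/(TP+FP).
class_0: TP=244, FP=20+61=81 → 244/325 = 0.7508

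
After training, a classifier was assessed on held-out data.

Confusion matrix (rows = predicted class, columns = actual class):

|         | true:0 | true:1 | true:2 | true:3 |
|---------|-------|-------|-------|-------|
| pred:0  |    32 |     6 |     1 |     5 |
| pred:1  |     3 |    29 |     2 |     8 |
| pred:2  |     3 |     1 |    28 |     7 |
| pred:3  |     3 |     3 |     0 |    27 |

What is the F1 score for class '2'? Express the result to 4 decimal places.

F1 score = 2·TP/(2·TP+FP+FN).
2: TP=28, FP=3+1+7=11, FN=1+2+0=3 → 56/70 = 0.80000

0.8000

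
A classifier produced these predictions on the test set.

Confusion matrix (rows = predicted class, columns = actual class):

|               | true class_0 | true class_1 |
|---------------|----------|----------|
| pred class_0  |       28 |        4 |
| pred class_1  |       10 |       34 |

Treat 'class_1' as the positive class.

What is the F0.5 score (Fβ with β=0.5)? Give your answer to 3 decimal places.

0.794

Fβ = (1+β²)·TP / ((1+β²)·TP + β²·FN + FP), with β²=1/4
= 1.25·34 / (1.25·34 + 0.25·4 + 10) = 0.794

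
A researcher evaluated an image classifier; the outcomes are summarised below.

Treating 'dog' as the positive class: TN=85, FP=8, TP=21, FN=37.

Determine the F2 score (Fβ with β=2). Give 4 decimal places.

Fβ = (1+β²)·TP / ((1+β²)·TP + β²·FN + FP), with β²=4
= 5·21 / (5·21 + 4·37 + 8) = 0.4023

0.4023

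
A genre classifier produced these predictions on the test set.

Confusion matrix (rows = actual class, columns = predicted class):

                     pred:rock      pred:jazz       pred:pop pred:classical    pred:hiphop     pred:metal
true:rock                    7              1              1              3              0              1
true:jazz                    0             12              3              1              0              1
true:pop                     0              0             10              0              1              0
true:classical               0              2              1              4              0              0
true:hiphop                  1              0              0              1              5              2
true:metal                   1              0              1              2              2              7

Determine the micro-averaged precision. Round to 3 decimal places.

0.643

Micro-averaging pools counts across classes: ΣTP=45, ΣFP=25, ΣFN=25.
Micro-precision = TP/(TP+FP) on pooled counts = 0.643 (equals overall accuracy in single-label multiclass).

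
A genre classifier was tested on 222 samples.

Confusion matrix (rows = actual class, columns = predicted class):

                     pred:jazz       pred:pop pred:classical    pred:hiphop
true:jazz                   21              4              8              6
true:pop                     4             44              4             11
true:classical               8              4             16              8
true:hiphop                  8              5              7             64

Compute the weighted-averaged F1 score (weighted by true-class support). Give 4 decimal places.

0.6534

Per-class F1 score (2·TP/(2·TP+FP+FN)):
  jazz: TP=21, FP=4+8+8=20, FN=4+8+6=18 → 42/80 = 0.52500
  pop: TP=44, FP=4+4+5=13, FN=4+4+11=19 → 88/120 = 0.73333
  classical: TP=16, FP=8+4+7=19, FN=8+4+8=20 → 32/71 = 0.45070
  hiphop: TP=64, FP=6+11+8=25, FN=8+5+7=20 → 128/173 = 0.73988
Weighted-F1 score = Σ (supportᵢ/N)·F1 scoreᵢ with N=222: (39/222)·0.52500 + (63/222)·0.73333 + (36/222)·0.45070 + (84/222)·0.73988 = 0.6534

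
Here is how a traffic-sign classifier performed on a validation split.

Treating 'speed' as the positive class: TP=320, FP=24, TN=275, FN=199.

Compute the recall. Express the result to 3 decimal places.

0.617

Recall = TP/(TP+FN) = 320/(320+199) = 320/519 = 0.617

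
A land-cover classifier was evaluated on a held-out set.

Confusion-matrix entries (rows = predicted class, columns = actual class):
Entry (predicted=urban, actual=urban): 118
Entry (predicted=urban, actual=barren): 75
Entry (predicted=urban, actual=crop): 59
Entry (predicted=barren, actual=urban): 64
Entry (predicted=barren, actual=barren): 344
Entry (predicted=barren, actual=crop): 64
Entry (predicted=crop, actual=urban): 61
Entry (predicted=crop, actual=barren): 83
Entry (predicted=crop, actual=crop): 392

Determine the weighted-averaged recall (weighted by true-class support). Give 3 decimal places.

Per-class recall (TP/(TP+FN)):
  urban: TP=118, FN=64+61=125 → 118/243 = 0.4856
  barren: TP=344, FN=75+83=158 → 344/502 = 0.6853
  crop: TP=392, FN=59+64=123 → 392/515 = 0.7612
Weighted-recall = Σ (supportᵢ/N)·recallᵢ with N=1260: (243/1260)·0.4856 + (502/1260)·0.6853 + (515/1260)·0.7612 = 0.678

0.678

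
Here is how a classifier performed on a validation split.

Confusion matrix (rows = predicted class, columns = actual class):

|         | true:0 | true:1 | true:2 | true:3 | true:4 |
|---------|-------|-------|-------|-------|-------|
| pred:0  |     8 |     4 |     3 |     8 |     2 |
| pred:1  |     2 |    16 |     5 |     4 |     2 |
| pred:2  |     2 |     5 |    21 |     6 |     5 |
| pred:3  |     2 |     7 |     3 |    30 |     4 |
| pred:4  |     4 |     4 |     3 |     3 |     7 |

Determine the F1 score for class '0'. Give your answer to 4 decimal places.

0.3721

Treat '0' as positive and all other classes as negative.
F1 score = 2·TP/(2·TP+FP+FN).
0: TP=8, FP=4+3+8+2=17, FN=2+2+2+4=10 → 16/43 = 0.37209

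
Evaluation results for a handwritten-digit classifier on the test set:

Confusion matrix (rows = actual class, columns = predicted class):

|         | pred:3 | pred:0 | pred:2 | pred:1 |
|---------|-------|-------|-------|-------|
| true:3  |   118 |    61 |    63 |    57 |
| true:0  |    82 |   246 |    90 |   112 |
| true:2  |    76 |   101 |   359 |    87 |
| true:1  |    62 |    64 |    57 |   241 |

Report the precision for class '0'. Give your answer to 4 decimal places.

0.5212

precision = TP/(TP+FP).
0: TP=246, FP=61+101+64=226 → 246/472 = 0.52119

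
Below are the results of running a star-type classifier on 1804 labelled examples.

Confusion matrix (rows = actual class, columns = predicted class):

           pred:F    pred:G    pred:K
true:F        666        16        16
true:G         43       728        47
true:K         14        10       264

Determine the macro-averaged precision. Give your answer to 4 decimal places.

Per-class precision (TP/(TP+FP)):
  F: TP=666, FP=43+14=57 → 666/723 = 0.92116
  G: TP=728, FP=16+10=26 → 728/754 = 0.96552
  K: TP=264, FP=16+47=63 → 264/327 = 0.80734
Macro-precision = mean = (0.92116 + 0.96552 + 0.80734) / 3 = 0.8980

0.8980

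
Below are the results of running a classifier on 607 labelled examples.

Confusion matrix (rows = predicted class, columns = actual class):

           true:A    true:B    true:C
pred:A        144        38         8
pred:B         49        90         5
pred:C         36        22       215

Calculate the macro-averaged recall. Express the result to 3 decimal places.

0.724

Per-class recall (TP/(TP+FN)):
  A: TP=144, FN=49+36=85 → 144/229 = 0.6288
  B: TP=90, FN=38+22=60 → 90/150 = 0.6000
  C: TP=215, FN=8+5=13 → 215/228 = 0.9430
Macro-recall = mean = (0.6288 + 0.6000 + 0.9430) / 3 = 0.724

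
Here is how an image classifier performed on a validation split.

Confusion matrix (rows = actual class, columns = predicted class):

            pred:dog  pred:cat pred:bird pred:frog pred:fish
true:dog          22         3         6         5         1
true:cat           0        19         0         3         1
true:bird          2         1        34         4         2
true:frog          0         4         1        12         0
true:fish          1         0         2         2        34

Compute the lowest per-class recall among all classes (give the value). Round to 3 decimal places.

Per-class recall (TP/(TP+FN)):
  dog: TP=22, FN=3+6+5+1=15 → 22/37 = 0.5946
  cat: TP=19, FN=0+0+3+1=4 → 19/23 = 0.8261
  bird: TP=34, FN=2+1+4+2=9 → 34/43 = 0.7907
  frog: TP=12, FN=0+4+1+0=5 → 12/17 = 0.7059
  fish: TP=34, FN=1+0+2+2=5 → 34/39 = 0.8718
Lowest is class 'dog' with recall = 0.595.

0.595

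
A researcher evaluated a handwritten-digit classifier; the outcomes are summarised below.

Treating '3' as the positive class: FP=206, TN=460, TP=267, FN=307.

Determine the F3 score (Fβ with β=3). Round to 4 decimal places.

0.4735

Fβ = (1+β²)·TP / ((1+β²)·TP + β²·FN + FP), with β²=9
= 10·267 / (10·267 + 9·307 + 206) = 0.4735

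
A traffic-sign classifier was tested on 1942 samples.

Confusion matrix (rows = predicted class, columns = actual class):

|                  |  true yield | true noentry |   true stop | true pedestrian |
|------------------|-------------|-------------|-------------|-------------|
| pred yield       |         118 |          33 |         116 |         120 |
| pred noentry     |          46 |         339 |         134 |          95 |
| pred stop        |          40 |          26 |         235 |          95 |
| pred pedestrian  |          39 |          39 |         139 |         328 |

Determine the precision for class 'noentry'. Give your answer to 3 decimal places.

Treat 'noentry' as positive and all other classes as negative.
precision = TP/(TP+FP).
noentry: TP=339, FP=46+134+95=275 → 339/614 = 0.5521

0.552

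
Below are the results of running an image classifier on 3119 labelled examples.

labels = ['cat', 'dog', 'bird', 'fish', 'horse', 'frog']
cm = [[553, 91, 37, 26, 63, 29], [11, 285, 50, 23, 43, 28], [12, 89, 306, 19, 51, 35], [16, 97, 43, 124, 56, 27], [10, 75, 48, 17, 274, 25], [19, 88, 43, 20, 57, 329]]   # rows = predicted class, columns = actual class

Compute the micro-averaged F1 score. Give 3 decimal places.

0.600

Micro-averaging pools counts across classes: ΣTP=1871, ΣFP=1248, ΣFN=1248.
Micro-F1 score = 2·TP/(2·TP+FP+FN) on pooled counts = 0.600 (equals overall accuracy in single-label multiclass).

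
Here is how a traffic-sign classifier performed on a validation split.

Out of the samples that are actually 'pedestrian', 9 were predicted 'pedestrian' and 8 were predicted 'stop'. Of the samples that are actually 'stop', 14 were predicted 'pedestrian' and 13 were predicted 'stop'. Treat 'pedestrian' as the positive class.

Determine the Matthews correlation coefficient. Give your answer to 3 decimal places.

0.011

MCC = (TP·TN − FP·FN) / √((TP+FP)(TP+FN)(TN+FP)(TN+FN))
Numerator = 9·13 − 14·8 = 5
Denominator = √(23·17·27·21) = √221697 = 470.8471
MCC = 5 / 470.8471 = 0.011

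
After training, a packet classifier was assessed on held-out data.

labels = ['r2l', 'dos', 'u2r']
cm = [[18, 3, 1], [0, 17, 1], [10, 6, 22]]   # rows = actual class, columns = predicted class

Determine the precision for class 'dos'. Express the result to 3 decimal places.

0.654

One-vs-rest for 'dos': TP = diagonal; FP = other classes predicted 'dos'; FN = 'dos' predicted as other.
precision = TP/(TP+FP).
dos: TP=17, FP=3+6=9 → 17/26 = 0.6538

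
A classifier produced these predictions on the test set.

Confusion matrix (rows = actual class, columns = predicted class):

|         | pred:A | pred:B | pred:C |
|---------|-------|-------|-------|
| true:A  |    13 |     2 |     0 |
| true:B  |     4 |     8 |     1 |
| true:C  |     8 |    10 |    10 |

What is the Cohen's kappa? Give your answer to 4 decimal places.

0.3616

Observed agreement pₒ = trace/N = 31/56 = 0.55357
Expected agreement pₑ = Σ (rowᵢ·colᵢ)/N² = (15·25 + 13·20 + 28·11)/56² = 0.30070
κ = (pₒ − pₑ)/(1 − pₑ) = (0.55357 − 0.30070)/(1 − 0.30070) = 0.3616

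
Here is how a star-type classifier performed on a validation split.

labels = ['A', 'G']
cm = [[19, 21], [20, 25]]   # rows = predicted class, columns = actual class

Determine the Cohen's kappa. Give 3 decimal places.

0.031

Observed agreement pₒ = trace/N = 44/85 = 0.5176
Expected agreement pₑ = Σ (rowᵢ·colᵢ)/N² = (39·40 + 46·45)/85² = 0.5024
κ = (pₒ − pₑ)/(1 − pₑ) = (0.5176 − 0.5024)/(1 − 0.5024) = 0.031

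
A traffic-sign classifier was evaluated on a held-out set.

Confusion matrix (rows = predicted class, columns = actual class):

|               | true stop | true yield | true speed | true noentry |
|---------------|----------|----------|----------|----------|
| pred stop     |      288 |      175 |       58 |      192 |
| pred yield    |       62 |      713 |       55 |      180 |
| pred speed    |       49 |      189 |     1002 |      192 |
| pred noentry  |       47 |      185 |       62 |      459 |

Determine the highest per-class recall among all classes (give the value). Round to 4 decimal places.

Per-class recall (TP/(TP+FN)):
  stop: TP=288, FN=62+49+47=158 → 288/446 = 0.64574
  yield: TP=713, FN=175+189+185=549 → 713/1262 = 0.56498
  speed: TP=1002, FN=58+55+62=175 → 1002/1177 = 0.85132
  noentry: TP=459, FN=192+180+192=564 → 459/1023 = 0.44868
Highest is class 'speed' with recall = 0.8513.

0.8513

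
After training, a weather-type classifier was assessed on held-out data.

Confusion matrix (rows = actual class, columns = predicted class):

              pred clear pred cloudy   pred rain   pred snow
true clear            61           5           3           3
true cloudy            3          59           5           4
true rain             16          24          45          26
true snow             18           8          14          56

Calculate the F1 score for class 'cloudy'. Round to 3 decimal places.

0.707

Treat 'cloudy' as positive and all other classes as negative.
F1 score = 2·TP/(2·TP+FP+FN).
cloudy: TP=59, FP=5+24+8=37, FN=3+5+4=12 → 118/167 = 0.7066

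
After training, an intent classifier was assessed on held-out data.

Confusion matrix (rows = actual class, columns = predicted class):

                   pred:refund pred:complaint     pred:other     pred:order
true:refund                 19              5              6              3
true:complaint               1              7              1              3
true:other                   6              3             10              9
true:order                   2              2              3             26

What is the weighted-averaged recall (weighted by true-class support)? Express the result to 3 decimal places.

0.585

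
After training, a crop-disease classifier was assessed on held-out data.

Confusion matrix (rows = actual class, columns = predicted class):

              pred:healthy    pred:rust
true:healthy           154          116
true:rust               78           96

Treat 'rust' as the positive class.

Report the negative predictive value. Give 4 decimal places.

0.6638

NPV = TN/(TN+FN) = 154/(154+78) = 0.6638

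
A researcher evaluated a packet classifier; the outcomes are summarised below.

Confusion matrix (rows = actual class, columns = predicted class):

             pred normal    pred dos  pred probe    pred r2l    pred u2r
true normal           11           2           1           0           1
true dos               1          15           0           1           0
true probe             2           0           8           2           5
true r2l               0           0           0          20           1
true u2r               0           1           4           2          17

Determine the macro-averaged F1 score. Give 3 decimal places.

0.745

Per-class F1 score (2·TP/(2·TP+FP+FN)):
  normal: TP=11, FP=1+2+0+0=3, FN=2+1+0+1=4 → 22/29 = 0.7586
  dos: TP=15, FP=2+0+0+1=3, FN=1+0+1+0=2 → 30/35 = 0.8571
  probe: TP=8, FP=1+0+0+4=5, FN=2+0+2+5=9 → 16/30 = 0.5333
  r2l: TP=20, FP=0+1+2+2=5, FN=0+0+0+1=1 → 40/46 = 0.8696
  u2r: TP=17, FP=1+0+5+1=7, FN=0+1+4+2=7 → 34/48 = 0.7083
Macro-F1 score = mean = (0.7586 + 0.8571 + 0.5333 + 0.8696 + 0.7083) / 5 = 0.745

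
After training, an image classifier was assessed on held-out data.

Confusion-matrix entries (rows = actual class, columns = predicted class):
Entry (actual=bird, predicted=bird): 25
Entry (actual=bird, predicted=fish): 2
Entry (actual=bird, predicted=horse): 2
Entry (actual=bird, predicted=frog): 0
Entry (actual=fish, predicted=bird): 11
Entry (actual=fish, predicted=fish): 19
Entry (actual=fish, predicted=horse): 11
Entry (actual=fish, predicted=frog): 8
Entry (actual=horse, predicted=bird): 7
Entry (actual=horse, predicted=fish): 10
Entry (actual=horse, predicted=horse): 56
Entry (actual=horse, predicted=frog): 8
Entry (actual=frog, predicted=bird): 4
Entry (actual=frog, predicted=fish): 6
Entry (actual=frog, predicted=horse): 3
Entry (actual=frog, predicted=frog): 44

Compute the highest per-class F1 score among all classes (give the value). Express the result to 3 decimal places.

0.752

Per-class F1 score (2·TP/(2·TP+FP+FN)):
  bird: TP=25, FP=11+7+4=22, FN=2+2+0=4 → 50/76 = 0.6579
  fish: TP=19, FP=2+10+6=18, FN=11+11+8=30 → 38/86 = 0.4419
  horse: TP=56, FP=2+11+3=16, FN=7+10+8=25 → 112/153 = 0.7320
  frog: TP=44, FP=0+8+8=16, FN=4+6+3=13 → 88/117 = 0.7521
Highest is class 'frog' with F1 score = 0.752.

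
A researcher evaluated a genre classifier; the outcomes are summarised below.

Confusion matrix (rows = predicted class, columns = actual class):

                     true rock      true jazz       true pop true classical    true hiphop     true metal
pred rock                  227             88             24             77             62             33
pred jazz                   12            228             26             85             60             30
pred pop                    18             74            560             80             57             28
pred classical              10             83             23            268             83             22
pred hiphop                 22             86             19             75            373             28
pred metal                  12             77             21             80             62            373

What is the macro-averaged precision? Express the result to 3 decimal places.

Per-class precision (TP/(TP+FP)):
  rock: TP=227, FP=88+24+77+62+33=284 → 227/511 = 0.4442
  jazz: TP=228, FP=12+26+85+60+30=213 → 228/441 = 0.5170
  pop: TP=560, FP=18+74+80+57+28=257 → 560/817 = 0.6854
  classical: TP=268, FP=10+83+23+83+22=221 → 268/489 = 0.5481
  hiphop: TP=373, FP=22+86+19+75+28=230 → 373/603 = 0.6186
  metal: TP=373, FP=12+77+21+80+62=252 → 373/625 = 0.5968
Macro-precision = mean = (0.4442 + 0.5170 + 0.6854 + 0.5481 + 0.6186 + 0.5968) / 6 = 0.568

0.568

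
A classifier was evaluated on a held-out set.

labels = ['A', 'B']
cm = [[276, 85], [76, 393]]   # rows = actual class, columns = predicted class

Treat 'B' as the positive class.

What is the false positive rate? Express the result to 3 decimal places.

FPR = FP/(FP+TN) = 85/(85+276) = 0.235

0.235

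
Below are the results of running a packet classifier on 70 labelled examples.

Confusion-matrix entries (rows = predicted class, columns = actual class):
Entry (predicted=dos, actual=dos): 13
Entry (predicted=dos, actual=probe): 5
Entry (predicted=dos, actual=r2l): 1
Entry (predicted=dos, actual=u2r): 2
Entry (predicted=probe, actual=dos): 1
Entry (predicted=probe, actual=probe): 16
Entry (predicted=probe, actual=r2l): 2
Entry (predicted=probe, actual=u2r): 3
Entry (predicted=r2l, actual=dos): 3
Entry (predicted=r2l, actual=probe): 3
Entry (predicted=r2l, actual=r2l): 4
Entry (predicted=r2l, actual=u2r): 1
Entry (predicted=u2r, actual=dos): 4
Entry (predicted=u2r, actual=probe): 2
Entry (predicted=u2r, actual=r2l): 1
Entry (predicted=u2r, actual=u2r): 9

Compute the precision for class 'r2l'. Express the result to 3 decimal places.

0.364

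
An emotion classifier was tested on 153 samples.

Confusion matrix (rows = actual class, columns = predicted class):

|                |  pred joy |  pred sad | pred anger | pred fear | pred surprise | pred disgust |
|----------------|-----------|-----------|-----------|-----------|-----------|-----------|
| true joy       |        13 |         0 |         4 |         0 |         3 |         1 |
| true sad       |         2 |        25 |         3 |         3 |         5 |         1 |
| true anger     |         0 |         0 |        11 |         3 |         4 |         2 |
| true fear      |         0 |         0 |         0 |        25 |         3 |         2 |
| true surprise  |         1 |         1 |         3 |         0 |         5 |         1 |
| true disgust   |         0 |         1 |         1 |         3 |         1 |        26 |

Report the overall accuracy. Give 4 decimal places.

Accuracy = trace / total = (13+25+11+25+5+26=105) / 153 = 105/153 = 0.6863

0.6863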